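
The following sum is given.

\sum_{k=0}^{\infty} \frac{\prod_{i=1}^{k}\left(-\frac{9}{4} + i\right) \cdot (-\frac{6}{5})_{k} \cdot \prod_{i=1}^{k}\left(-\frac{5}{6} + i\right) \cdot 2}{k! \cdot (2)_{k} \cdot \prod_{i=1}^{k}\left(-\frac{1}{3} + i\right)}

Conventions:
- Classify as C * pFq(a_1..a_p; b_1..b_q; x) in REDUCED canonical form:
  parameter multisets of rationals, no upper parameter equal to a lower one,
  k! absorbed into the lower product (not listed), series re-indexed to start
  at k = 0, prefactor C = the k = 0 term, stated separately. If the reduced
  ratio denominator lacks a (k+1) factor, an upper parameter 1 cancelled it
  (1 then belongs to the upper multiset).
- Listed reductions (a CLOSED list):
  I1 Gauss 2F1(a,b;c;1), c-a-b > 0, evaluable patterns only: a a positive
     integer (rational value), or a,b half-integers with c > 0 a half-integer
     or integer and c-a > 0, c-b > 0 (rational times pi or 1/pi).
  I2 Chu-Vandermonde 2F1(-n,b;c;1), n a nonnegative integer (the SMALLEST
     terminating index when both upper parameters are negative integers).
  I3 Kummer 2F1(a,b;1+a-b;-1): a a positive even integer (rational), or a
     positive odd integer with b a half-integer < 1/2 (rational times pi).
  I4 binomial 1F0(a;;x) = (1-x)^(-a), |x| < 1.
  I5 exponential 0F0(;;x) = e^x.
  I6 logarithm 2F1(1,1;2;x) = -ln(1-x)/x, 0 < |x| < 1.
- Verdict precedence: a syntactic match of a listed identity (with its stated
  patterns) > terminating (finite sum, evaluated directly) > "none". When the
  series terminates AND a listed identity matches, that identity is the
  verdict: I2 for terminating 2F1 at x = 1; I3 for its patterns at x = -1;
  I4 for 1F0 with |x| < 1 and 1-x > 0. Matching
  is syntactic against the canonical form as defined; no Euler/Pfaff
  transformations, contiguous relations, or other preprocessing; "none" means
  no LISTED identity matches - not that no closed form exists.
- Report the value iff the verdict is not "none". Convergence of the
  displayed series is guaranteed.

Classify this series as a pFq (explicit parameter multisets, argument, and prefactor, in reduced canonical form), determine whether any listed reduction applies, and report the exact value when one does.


Canonical form: C = 2 times 3F2 with upper {-\frac{5}{4}, -\frac{6}{5}, \frac{1}{6}}, lower {\frac{2}{3}, 2}, x = 1. Verdict: none. No listed pattern accepts 3F2(-\frac{5}{4}, -\frac{6}{5}, \frac{1}{6}; \frac{2}{3}, 2; 1).

Structural cue: t_0 = 2 here, and the running product (C = 2) telescopes to a rising factorial.
Consecutive-term ratio: r(k) = 1 * (k-\frac{5}{4}) (k-\frac{6}{5}) (k+\frac{1}{6}) / [(k+\frac{2}{3}) (k+2) (k+1)] ; factor over Q: parameters, x = 1, and C = 2.


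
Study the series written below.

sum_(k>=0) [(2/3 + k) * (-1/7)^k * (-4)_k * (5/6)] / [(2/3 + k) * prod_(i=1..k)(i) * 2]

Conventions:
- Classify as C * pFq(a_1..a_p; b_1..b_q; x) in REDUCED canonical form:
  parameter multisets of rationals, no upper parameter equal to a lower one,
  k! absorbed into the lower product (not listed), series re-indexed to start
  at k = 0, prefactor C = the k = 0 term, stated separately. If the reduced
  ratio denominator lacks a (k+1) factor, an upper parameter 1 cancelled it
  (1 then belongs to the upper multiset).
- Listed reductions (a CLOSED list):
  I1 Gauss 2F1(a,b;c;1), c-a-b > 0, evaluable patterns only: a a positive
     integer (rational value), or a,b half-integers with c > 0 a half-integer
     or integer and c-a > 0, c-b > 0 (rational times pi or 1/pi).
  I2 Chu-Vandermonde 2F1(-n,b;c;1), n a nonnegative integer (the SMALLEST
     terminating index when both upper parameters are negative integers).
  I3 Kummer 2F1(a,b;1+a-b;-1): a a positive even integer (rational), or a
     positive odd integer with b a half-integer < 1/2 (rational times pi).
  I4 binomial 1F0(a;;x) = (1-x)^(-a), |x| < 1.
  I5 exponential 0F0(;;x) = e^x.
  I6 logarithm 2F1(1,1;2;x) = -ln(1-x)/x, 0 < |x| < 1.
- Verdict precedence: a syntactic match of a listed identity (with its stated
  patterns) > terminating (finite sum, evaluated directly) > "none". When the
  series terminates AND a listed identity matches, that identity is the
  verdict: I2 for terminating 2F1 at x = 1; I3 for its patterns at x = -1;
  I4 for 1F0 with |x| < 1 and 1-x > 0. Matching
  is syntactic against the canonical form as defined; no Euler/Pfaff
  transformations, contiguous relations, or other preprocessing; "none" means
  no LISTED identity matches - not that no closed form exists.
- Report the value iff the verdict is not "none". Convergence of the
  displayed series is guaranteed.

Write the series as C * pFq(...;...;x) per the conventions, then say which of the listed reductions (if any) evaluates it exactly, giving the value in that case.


Canonical form: C = 5/12 times 1F0 with upper {-4}, lower {-}, x = -1/7. Verdict: this is binomial (I4) (the 1F0 binomial series: exponent 4, x = -1/7). Hence: 5120/7203.

The tell: t_0 = 5/12 here, and striking the common factor k + 2/3 reduces the term (prefactor 5/12).
Adjacent-term ratio: r(k) = (-1/7) * (k-4) / [(k+1)] - rational in k. x = (-1/7); t_0 = 5/12; negate the roots.


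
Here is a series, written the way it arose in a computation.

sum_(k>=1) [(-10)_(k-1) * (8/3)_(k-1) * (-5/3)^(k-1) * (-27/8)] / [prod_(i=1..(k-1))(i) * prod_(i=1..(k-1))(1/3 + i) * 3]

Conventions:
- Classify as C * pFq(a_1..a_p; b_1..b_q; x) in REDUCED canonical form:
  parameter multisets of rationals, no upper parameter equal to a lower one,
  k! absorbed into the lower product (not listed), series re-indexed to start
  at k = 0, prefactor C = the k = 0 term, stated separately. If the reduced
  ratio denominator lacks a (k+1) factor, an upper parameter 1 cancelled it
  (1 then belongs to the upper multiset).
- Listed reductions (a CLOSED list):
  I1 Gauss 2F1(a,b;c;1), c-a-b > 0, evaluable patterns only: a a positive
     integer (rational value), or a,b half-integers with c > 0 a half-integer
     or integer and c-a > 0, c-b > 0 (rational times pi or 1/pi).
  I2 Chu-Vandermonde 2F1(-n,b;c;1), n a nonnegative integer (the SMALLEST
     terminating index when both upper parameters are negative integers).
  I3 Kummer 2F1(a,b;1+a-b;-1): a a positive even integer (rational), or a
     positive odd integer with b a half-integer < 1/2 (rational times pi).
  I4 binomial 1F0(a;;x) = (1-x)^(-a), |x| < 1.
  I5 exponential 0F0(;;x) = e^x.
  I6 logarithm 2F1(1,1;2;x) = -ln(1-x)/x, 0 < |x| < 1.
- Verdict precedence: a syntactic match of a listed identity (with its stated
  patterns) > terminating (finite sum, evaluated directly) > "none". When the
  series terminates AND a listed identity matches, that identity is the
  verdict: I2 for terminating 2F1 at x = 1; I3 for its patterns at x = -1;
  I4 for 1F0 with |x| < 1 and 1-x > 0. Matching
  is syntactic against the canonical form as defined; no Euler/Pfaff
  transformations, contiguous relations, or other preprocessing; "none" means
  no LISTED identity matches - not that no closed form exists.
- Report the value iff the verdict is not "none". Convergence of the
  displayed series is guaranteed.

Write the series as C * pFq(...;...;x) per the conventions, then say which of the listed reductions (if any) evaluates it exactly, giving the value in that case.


Canonical form: C = -9/8 times 2F1 with upper {-10, 8/3}, lower {4/3}, x = -5/3. Verdict: terminating (-10 upstairs). 11 nonzero terms in all; added directly. Its exact value is -1056214742646227/5626608624.

The tell: t_0 = -9/8 here, and the lower running product (C = -9/8, x = -5/3) is a rising factorial.
Term ratio: r(k) = (-5/3) * (k-10) (k+8/3) / [(k+4/3) (k+1)] - poly over poly, x = (-5/3) from leading terms; C = -9/8 at k = 0.


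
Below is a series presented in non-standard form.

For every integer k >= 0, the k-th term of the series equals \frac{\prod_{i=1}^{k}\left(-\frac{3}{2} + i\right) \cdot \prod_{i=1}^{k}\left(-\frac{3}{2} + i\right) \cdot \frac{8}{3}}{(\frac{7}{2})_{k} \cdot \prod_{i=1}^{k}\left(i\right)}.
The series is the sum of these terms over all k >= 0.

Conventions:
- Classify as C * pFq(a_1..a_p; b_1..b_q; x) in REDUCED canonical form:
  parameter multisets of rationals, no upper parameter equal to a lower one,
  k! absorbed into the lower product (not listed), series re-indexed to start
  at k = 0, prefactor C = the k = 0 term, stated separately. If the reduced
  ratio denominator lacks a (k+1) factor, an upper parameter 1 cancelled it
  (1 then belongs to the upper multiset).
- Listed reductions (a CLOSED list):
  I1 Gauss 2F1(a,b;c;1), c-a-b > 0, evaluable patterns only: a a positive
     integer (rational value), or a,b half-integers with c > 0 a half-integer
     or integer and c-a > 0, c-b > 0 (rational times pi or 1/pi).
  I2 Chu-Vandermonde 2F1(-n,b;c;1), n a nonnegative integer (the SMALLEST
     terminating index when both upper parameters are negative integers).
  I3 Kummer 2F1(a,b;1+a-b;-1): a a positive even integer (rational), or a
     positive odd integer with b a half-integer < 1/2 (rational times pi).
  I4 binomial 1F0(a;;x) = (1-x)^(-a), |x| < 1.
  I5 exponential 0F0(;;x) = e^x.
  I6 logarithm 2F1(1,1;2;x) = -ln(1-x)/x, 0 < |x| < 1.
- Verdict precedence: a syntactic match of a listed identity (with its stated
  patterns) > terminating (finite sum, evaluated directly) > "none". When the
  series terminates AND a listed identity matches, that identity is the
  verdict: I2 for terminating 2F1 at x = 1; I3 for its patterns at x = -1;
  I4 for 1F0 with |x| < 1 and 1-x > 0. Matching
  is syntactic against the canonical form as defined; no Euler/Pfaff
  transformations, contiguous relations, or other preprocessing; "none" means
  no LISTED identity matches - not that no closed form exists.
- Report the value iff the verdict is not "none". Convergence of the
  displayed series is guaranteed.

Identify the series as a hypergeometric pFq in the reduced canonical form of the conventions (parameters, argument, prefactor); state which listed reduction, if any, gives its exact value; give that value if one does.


The series (x = 1) is 2F1: upper {-\frac{1}{2}, -\frac{1}{2}}, lower {\frac{7}{2}}, prefactor \frac{8}{3}. Verdict: Gauss's theorem I1 (half-integer case) fires (x = 1; upper {-\frac{1}{2}, -\frac{1}{2}} half-integers, c = \frac{7}{2} in the evaluable pattern). Value: \frac{175}{192} \cdot \pi.

Key step: t_0 = \frac{8}{3} here, and the running product (prefactor 8/3) telescopes to a rising factorial.
Consecutive-term ratio: r(k) = 1 * (k-\frac{1}{2}) (k-\frac{1}{2}) / [(k+\frac{7}{2}) (k+1)] ; factor over Q: parameters, x = 1, and C = \frac{8}{3}.


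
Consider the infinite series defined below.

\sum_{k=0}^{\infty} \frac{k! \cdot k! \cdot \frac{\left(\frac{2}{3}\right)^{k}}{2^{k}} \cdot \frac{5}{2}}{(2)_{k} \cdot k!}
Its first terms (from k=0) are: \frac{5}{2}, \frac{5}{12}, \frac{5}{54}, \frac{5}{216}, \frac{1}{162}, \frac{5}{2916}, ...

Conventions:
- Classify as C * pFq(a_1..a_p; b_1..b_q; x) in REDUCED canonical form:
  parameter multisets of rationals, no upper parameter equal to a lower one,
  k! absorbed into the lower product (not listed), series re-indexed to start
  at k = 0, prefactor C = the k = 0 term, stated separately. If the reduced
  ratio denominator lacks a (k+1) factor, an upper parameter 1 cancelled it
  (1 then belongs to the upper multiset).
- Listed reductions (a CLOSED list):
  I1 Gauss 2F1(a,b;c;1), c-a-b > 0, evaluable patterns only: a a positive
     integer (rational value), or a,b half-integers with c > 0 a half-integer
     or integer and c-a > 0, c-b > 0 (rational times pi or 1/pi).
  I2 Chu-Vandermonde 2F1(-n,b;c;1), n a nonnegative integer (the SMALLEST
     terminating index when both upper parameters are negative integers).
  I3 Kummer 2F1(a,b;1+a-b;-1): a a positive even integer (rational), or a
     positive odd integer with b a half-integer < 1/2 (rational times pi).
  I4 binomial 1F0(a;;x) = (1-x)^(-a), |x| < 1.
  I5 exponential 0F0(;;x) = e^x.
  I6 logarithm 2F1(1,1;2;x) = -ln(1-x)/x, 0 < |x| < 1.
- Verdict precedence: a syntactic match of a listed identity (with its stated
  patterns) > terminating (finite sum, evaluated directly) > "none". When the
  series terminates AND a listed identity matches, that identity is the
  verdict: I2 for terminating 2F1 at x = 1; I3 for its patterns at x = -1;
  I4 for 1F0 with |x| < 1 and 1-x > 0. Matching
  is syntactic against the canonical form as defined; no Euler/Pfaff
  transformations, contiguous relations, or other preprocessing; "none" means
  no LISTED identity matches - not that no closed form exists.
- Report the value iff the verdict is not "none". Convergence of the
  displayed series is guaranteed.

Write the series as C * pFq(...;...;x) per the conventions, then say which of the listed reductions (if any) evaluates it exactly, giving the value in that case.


Reduced: x = \frac{1}{3}, 2F1, upper = {1, 1}, lower = {2}, C = \frac{5}{2}. Verdict (x = \frac{1}{3}): the logarithmic series (I6) applies (the logarithm: parameters (1,1;2), x = \frac{1}{3}). Hence: \left(-\frac{15}{2}\right) \cdot \ln\left(\frac{2}{3}\right).

Key observation: with t_0 = \frac{5}{2}, the factorial ratio (prefactor 5/2) (k+a-1)!/(a-1)! is a rising factorial (a)_k.
Ratio: r(k) = \frac{1}{3} * (k+1) (k+1) / [(k+2) (k+1)] ; factor over Q: parameters, x = \frac{1}{3}, and C = \frac{5}{2}.


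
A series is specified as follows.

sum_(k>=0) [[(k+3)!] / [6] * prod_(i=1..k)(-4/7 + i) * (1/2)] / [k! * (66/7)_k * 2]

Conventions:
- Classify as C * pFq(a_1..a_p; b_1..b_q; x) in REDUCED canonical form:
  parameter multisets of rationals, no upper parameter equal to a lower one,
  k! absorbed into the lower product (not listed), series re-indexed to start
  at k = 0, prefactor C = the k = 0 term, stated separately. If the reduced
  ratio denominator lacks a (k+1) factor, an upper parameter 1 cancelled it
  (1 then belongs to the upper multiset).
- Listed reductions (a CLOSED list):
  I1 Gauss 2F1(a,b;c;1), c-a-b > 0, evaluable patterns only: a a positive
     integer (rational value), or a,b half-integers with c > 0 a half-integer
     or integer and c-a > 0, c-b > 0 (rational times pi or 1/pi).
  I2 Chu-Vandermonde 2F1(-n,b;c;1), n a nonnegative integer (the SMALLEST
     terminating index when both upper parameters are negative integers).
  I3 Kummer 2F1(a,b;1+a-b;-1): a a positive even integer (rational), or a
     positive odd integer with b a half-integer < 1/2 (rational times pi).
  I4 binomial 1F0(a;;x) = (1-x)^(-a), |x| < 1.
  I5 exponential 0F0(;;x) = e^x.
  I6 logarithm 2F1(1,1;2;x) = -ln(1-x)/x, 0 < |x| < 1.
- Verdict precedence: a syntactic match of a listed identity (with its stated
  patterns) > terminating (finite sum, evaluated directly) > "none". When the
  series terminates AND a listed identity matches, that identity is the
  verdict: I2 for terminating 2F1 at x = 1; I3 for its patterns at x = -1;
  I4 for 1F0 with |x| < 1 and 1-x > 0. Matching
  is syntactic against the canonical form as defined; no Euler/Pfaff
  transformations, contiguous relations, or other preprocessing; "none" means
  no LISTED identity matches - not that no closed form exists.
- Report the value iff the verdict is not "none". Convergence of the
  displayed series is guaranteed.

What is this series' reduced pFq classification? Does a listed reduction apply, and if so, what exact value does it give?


Reduced: x = 1, 2F1, upper = {3/7, 4}, lower = {66/7}, C = 1/4. Verdict: Gauss's theorem (I1) fires (x = 1: the Gamma ratio telescopes since c-a-b = 5 > 0 and a = 4 in Z>0). Sum: 43719/134456.

The tell: with t_0 = 1/4, the factorial ratio (prefactor 1/4) (k+a-1)!/(a-1)! is a rising factorial (a)_k.
Ratio: r(k) = 1 * (k+3/7) (k+4) / [(k+66/7) (k+1)] - rational in k, leading ratio 1; with t_0 = 1/4, classification follows.


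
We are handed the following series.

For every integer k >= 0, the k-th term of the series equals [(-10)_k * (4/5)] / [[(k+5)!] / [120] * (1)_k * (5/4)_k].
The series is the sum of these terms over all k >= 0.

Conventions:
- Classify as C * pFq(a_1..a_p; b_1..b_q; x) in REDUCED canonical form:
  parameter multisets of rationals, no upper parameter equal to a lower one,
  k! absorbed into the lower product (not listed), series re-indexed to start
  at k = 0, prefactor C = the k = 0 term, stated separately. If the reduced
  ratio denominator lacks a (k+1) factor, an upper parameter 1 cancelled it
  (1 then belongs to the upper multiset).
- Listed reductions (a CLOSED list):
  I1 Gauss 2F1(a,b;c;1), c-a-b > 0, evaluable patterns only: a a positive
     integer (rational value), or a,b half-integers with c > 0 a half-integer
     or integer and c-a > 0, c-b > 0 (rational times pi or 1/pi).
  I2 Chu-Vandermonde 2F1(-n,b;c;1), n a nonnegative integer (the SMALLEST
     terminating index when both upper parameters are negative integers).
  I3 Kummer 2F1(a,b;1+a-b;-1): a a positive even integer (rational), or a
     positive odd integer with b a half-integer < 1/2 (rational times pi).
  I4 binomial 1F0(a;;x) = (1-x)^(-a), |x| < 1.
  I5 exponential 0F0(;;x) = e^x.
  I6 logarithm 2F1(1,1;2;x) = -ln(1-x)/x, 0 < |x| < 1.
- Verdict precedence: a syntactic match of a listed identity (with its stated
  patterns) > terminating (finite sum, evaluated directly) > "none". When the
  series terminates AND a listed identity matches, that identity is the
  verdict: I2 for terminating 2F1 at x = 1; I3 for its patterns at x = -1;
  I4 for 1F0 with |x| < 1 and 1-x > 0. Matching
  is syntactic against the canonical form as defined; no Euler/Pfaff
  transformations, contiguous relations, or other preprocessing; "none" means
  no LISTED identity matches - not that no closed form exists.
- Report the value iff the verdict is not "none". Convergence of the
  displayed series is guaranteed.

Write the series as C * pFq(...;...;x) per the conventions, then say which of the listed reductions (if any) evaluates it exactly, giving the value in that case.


The series (x = 1) is 1F2: upper {-10}, lower {5/4, 6}, prefactor 4/5. Verdict: terminating. With -10 upstairs the series is a 11-term polynomial sum; evaluated term by term. Hence: 172545648001641092/20951701032653015625.

First insight: x = 1 and (1)_k (C = 4/5, x = 1) is k! itself.
Ratio: r(k) = 1 * (k-10) / [(k+5/4) (k+6) (k+1)] ; factor over Q: parameters, x = 1, and C = 4/5.


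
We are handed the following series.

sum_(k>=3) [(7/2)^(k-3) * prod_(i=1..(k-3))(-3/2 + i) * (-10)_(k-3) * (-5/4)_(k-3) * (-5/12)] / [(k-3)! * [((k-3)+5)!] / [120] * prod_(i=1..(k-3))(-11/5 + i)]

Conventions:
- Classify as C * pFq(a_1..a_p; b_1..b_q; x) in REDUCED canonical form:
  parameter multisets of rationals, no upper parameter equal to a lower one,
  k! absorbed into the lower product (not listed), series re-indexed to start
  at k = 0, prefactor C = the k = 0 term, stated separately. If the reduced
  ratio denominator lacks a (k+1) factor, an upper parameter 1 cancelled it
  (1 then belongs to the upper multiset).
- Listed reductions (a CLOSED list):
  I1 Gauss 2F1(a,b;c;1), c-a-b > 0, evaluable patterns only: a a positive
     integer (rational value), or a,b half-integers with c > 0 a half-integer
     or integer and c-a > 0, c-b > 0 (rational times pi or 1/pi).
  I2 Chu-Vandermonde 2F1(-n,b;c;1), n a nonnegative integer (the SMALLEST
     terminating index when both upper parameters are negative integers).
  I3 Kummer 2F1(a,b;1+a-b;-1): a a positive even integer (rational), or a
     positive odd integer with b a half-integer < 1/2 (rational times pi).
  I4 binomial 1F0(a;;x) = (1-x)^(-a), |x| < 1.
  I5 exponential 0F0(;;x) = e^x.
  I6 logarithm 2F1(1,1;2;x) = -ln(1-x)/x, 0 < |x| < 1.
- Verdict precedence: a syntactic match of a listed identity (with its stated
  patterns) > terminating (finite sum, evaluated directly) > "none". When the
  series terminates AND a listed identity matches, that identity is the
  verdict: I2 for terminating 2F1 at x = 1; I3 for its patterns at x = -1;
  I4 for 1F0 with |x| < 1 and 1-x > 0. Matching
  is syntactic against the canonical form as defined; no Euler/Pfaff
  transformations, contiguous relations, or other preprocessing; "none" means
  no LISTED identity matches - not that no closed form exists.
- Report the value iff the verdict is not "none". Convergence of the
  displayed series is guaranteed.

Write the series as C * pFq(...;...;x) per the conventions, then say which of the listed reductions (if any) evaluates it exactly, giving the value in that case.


Reduced: x = 7/2, 3F2, upper = {-10, -5/4, -1/2}, lower = {-6/5, 6}, C = -5/12. Verdict: terminating (-10 upstairs). 11 nonzero terms in all; added directly. Hence: -2748366361199458393786685/2842946191883977353068544.

Structural cue: from the first term -5/12: the lower running product (prefactor -5/12) is a rising factorial.
Adjacent-term ratio: r(k) = (7/2) * (k-10) (k-5/4) (k-1/2) / [(k-6/5) (k+6) (k+1)] ; factor over Q: parameters, x = (7/2), and C = -5/12.


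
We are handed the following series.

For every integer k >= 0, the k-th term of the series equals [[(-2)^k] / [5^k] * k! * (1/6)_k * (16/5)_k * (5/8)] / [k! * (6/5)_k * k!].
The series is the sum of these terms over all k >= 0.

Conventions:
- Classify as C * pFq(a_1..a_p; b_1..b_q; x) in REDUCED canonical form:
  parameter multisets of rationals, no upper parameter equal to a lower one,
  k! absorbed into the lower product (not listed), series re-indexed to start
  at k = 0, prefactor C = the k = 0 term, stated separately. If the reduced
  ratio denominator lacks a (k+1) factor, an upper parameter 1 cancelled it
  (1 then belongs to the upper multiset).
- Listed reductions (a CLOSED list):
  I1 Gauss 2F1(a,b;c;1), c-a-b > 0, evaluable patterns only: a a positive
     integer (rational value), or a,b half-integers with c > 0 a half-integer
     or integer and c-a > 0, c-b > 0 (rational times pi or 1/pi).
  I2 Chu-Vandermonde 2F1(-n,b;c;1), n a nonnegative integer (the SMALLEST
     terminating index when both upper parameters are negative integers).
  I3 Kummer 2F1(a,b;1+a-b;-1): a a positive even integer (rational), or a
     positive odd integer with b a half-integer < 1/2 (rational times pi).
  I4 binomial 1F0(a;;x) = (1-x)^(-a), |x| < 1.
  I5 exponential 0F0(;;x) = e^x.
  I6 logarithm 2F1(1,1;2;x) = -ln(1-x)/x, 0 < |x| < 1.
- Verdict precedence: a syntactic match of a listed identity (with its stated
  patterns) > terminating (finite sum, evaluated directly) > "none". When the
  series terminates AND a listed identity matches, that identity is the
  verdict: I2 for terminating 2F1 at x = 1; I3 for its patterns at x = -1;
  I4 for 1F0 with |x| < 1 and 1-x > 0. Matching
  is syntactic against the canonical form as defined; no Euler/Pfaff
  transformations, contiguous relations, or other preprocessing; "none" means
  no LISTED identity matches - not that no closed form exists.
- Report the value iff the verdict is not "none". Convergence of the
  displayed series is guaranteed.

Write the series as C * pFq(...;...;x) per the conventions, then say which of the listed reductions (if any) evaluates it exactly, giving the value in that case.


With C = 5/8: the canonical form is 2F1(1/6, 16/5; 6/5; -2/5). Verdict: none here - no I1-I6 shape fits x = -2/5 with lower {6/5}.

First insight: from the first term 5/8: the denominator's factorial ratio (prefactor 5/8) is a lower Pochhammer.
Term ratio: r(k) = (-2/5) * (k+1/6) (k+16/5) / [(k+6/5) (k+1)] - rational in k. x = (-2/5); t_0 = 5/8; negate the roots.


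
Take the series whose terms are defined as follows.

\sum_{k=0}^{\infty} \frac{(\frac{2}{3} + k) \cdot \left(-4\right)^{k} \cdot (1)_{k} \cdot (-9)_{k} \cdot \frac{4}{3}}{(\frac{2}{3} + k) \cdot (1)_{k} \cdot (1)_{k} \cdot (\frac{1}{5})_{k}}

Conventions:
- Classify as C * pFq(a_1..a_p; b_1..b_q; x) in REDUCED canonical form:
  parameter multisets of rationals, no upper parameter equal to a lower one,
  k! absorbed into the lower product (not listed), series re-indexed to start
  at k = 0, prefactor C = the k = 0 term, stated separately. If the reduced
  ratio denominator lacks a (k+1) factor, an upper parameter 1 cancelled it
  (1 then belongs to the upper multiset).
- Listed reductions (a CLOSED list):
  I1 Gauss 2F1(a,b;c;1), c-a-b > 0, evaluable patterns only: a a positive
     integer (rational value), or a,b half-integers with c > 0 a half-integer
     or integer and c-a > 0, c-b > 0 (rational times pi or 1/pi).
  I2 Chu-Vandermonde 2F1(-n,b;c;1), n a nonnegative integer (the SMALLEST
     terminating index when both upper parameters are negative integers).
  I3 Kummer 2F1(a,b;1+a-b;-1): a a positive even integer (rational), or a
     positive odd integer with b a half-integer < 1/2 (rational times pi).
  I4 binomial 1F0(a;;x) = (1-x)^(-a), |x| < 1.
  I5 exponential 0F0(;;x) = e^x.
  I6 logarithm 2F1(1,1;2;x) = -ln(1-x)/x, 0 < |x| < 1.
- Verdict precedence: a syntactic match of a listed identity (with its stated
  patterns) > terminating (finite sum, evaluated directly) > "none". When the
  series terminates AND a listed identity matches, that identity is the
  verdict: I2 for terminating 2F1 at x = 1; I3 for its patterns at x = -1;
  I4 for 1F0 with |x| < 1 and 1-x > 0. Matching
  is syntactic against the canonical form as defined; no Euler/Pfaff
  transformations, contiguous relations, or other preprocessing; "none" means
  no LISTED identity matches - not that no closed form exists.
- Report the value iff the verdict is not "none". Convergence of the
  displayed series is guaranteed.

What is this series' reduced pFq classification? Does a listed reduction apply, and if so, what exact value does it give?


First insight: with t_0 = \frac{4}{3}, the parameter 1 appears in both the upper and lower lists and cancels (alongside the other common factor).
Adjacent-term ratio: r(k) = -4 * (k-9) / [(k+\frac{1}{5}) (k+1)] ; factor over Q: parameters, x = -4, and C = \frac{4}{3}.

Canonical form: C = \frac{4}{3} times 1F1 with upper {-9}, lower {\frac{1}{5}}, x = -4. Verdict: terminating. (-9)_k vanishes past k = 9, leaving a 10-term sum, computed directly. Exact value: \frac{25687266598124}{309161853}.


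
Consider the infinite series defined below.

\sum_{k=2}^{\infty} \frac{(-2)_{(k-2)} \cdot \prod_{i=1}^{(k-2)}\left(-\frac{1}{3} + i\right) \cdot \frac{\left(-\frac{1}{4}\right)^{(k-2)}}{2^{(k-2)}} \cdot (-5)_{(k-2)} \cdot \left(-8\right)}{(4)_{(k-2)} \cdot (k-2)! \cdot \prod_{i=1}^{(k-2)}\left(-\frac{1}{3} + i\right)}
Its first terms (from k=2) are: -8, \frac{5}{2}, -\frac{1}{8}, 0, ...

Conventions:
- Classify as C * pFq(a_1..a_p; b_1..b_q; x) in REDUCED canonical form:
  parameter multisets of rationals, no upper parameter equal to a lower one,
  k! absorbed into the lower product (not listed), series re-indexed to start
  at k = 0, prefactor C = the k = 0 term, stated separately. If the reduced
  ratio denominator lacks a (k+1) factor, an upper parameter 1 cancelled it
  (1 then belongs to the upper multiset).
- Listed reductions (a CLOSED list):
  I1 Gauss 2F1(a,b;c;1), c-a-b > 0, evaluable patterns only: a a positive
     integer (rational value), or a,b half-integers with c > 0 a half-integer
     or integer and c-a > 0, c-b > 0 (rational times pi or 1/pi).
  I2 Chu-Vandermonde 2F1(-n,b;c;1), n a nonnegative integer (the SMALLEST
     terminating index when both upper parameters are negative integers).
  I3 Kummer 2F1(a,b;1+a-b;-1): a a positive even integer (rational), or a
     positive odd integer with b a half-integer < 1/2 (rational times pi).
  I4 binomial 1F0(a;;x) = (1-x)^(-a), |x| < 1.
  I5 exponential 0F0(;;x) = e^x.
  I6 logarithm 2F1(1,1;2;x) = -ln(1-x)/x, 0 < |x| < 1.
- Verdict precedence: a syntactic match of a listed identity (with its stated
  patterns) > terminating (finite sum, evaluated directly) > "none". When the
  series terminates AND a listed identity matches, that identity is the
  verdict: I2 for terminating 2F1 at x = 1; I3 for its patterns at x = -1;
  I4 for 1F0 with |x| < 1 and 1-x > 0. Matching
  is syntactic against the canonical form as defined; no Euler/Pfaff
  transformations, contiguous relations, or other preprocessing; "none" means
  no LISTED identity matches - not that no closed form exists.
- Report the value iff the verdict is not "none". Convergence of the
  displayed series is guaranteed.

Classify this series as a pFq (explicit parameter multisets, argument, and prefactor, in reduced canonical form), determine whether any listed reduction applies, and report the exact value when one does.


With C = -8: the canonical form is 2F1(-5, -2; 4; -\frac{1}{8}). Verdict: terminating. With -2 upstairs the series is a 3-term polynomial sum; evaluated term by term. Value: -\frac{45}{8}.

The tell: t_0 being -8, the lower running product (C = -8) is a rising factorial.
Term ratio: r(k) = -\frac{1}{8} * (k-5) (k-2) / [(k+4) (k+1)] - rational in k. x = -\frac{1}{8}; t_0 = -8; negate the roots.


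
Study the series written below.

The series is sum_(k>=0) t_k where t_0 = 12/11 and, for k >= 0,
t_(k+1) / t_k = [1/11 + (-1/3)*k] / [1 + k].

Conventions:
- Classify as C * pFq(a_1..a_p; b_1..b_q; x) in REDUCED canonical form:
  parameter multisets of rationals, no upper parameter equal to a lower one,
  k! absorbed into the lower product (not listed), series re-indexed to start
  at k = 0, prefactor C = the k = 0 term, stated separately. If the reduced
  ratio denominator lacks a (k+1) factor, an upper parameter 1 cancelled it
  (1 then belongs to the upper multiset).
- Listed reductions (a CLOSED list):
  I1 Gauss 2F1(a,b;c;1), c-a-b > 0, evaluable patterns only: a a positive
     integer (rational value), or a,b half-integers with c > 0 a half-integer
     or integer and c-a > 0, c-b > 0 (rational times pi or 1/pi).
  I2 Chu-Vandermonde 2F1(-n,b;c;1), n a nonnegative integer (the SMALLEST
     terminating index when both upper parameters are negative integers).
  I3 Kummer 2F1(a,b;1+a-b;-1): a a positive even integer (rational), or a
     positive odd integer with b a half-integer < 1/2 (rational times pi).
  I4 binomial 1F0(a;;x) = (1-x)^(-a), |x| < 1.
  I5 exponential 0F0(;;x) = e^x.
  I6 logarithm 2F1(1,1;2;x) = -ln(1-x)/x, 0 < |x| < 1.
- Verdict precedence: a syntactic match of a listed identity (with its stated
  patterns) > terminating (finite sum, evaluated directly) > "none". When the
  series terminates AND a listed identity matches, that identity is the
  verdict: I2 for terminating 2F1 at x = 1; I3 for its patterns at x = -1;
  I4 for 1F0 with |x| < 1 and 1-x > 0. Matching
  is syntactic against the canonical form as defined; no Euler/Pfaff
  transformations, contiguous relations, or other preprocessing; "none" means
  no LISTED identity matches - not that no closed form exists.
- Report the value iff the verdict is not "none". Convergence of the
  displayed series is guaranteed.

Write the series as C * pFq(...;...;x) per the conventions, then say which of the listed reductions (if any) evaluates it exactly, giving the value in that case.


This is 12/11 * 1F0(-3/11; -; -1/3) in reduced canonical form. Verdict: the binomial series (I4) matches (the 1F0 binomial series: exponent 3/11, x = -1/3). Its exact value is (12/11) * (4/3)^(3/11).

Structural cue: t_0 being 12/11, factor the ratio over Q (C = 12/11, x = -1/3): negated roots = parameters.
Term ratio: r(k) = (-1/3) * (k-3/11) / [(k+1)] ; factor over Q: parameters, x = (-1/3), and C = 12/11.


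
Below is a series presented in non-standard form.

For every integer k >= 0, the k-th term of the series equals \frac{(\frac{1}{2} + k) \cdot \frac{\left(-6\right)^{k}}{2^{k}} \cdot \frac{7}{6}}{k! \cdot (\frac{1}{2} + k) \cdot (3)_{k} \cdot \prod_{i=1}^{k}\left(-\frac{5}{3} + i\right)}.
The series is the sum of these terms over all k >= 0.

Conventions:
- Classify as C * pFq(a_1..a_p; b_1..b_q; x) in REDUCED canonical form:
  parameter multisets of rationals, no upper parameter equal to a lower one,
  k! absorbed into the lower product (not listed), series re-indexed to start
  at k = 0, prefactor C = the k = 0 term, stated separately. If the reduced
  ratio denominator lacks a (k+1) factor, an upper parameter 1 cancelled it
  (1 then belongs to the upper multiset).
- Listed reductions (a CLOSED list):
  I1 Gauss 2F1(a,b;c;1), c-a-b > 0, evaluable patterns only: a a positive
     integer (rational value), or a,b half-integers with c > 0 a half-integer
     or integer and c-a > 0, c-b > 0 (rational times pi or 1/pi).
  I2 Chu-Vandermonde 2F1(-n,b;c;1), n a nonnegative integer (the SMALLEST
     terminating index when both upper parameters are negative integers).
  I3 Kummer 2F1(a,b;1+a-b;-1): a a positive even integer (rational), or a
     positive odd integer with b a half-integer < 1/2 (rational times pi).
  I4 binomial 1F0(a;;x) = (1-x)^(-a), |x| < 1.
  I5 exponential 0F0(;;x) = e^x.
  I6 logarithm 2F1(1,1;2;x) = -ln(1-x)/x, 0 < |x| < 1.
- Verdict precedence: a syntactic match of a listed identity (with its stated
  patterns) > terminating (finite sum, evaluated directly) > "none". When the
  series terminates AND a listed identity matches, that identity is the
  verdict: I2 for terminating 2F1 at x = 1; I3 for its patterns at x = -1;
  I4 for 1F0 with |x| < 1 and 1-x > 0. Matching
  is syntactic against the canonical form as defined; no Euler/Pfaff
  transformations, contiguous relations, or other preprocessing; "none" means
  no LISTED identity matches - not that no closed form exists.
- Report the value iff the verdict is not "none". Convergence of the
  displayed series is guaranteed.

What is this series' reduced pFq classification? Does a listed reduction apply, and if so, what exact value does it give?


Reduced: x = -3, 0F2, upper = {-}, lower = {-\frac{2}{3}, 3}, C = \frac{7}{6}. Verdict: none. Every listed pattern misses the 0F2 form at -3, upper {-}.

Key observation: t_0 = \frac{7}{6} here, and the lower running product (C = 7/6) is a rising factorial.
Adjacent-term ratio: r(k) = -3 * 1 / [(k-\frac{2}{3}) (k+3) (k+1)] - rational; roots negated = parameters, x = -3, C = \frac{7}{6}.


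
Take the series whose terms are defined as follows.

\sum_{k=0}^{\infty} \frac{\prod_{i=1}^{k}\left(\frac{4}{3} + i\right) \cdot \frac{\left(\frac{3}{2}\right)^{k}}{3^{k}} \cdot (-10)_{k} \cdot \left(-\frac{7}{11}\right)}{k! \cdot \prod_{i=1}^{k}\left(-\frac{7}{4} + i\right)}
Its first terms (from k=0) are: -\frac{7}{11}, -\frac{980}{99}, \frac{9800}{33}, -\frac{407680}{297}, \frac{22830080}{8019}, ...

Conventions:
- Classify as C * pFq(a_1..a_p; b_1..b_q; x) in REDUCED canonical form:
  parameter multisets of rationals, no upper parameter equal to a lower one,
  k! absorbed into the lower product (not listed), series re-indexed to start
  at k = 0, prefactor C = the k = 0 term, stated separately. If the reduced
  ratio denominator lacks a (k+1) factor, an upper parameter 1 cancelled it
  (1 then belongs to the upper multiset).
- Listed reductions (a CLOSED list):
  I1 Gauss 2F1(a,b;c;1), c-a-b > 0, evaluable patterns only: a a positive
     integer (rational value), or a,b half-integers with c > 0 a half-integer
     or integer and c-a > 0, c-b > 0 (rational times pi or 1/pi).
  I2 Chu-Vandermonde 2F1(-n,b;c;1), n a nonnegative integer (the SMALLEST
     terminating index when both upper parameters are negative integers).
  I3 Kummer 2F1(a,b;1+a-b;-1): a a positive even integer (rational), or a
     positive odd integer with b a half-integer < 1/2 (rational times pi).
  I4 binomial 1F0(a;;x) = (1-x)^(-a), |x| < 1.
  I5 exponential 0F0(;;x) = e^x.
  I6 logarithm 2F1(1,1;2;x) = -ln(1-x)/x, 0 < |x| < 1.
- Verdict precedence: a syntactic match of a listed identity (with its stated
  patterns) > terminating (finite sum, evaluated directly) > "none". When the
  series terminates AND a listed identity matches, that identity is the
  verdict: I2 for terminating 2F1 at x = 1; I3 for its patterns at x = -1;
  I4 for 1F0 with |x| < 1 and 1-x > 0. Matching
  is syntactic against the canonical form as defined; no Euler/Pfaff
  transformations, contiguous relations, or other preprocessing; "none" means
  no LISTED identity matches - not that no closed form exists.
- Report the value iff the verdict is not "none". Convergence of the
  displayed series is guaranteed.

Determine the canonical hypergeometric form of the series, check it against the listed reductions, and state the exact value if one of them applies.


The series (x = \frac{1}{2}) is 2F1: upper {-10, \frac{7}{3}}, lower {-\frac{3}{4}}, prefactor -\frac{7}{11}. Verdict: terminating at k = 10: the factor (-10)_k kills every later term; summing the 11 survivors is exact. Hence: -\frac{4872921277}{4577301333}.

The tell: t_0 = -\frac{7}{11} here, and the lower running product (C = -7/11, x = 1/2) is a rising factorial.
Term ratio: r(k) = \frac{1}{2} * (k-10) (k+\frac{7}{3}) / [(k-\frac{3}{4}) (k+1)] - poly over poly, x = \frac{1}{2} from leading terms; C = -\frac{7}{11} at k = 0.


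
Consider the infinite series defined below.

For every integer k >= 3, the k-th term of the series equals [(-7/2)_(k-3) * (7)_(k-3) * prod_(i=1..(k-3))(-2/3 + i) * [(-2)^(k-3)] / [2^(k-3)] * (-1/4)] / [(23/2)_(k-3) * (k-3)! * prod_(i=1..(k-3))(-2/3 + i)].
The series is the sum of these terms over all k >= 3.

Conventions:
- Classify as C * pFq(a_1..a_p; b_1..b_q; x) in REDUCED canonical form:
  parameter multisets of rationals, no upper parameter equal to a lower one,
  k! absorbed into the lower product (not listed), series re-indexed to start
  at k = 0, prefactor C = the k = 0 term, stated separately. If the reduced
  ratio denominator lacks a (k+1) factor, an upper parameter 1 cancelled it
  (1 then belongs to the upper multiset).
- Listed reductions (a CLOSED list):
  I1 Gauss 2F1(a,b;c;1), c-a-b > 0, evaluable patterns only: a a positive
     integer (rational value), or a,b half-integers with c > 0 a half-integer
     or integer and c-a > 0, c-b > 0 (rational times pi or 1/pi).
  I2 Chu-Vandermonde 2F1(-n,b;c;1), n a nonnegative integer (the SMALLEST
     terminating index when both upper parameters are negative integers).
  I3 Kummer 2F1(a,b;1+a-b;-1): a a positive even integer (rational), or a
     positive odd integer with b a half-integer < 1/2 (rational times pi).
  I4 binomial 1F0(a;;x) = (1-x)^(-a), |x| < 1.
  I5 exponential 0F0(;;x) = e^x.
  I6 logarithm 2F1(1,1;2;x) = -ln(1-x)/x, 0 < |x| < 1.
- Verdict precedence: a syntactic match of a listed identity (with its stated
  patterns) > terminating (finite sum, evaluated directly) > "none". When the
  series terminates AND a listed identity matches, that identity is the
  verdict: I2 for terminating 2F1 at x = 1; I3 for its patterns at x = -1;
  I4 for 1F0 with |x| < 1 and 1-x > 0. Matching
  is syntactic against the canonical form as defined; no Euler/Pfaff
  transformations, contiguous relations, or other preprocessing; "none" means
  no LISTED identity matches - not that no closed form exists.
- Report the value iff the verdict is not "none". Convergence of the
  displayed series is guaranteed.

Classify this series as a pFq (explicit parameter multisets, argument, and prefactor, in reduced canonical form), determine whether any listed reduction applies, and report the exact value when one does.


Prefactor -1/4, argument -1: 2F1 with upper {-7/2, 7} over lower {23/2}. Verdict: Kummer's theorem (I3) applies (x = -1; c = 23/2 equals 1+a-b for upper {-7/2, 7}: listed pattern). Value: (-14549535/33554432) * pi.

First insight: with t_0 = -1/4, the parameter 1/3 appears in both the upper and lower lists and cancels.
Term ratio: r(k) = (-1) * (k-7/2) (k+7) / [(k+23/2) (k+1)] - rational in k. x = (-1); t_0 = -1/4; negate the roots.


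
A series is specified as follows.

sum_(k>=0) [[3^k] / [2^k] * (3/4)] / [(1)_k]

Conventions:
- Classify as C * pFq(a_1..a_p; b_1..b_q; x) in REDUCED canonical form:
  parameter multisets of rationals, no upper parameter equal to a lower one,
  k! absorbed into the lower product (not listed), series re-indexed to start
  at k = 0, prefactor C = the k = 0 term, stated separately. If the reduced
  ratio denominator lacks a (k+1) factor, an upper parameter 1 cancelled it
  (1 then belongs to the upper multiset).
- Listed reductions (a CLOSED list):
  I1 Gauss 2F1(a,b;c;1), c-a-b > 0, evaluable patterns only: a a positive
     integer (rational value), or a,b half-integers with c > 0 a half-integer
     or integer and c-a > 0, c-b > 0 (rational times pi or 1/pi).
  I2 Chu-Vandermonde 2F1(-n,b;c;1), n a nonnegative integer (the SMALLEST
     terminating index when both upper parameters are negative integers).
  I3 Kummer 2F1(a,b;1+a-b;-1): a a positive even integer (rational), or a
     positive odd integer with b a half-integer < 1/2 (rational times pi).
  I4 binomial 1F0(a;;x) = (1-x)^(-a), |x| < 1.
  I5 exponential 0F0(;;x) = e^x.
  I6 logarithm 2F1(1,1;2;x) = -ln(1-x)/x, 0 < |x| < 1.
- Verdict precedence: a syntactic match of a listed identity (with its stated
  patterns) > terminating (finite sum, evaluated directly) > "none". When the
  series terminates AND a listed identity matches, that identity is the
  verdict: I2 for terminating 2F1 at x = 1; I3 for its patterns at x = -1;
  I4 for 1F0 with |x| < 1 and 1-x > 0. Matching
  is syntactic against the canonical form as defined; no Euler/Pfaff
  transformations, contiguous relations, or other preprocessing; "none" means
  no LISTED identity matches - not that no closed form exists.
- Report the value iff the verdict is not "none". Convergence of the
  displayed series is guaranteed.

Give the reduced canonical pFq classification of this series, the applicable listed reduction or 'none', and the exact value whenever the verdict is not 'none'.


The series (x = 3/2) is 0F0: upper {-}, lower {-}, prefactor 3/4. Verdict: exponential (I5) matches (the 0F0 exponential series at x = 3/2). Hence: (3/4) * e^(3/2).

Key step: t_0 being 3/4, (1)_k (C = 3/4, x = 3/2) is k! itself.
Ratio: r(k) = (3/2) * 1 / [(k+1)] - poly over poly, x = (3/2) from leading terms; C = 3/4 at k = 0.
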